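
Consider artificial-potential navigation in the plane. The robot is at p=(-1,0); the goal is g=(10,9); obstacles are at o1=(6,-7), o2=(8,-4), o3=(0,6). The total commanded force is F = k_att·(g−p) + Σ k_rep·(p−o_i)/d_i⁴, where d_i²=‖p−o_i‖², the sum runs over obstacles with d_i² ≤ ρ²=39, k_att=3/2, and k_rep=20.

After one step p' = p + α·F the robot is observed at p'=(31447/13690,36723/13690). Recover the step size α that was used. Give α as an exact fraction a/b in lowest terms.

α = 1/5

F_att = 3/2·(g−p) = 3/2·(11,9) = (16.5000,13.5000)
o1: d²=98 > ρ²=39 → inactive
o2: d²=97 > ρ²=39 → inactive
o3: d²=37 ≤ ρ²=39; F_rep = 20·(-1,-6)/37² = (-0.0146,-0.0877)
F = F_att + ΣF_rep = (16.4854,13.4123)
Δp = p'−p = (3.2971,2.6825); α = Δx/Fx = (45137/13690) / (45137/2738) = 1/5
check: Δy/Fy = (36723/13690) / (36723/2738) = 1/5 ✓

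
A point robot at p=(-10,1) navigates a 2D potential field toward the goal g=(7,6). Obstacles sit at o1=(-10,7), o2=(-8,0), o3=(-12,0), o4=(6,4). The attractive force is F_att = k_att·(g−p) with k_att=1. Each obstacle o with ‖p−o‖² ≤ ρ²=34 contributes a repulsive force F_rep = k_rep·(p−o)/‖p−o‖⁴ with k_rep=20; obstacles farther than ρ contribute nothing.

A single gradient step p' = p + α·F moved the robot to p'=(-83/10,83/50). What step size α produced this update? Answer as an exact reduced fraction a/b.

α = 1/10

F_att = 1·(g−p) = 1·(17,5) = (17.0000,5.0000)
o1: d²=36 > ρ²=34 → inactive
o2: d²=5 ≤ ρ²=34; F_rep = 20·(-2,1)/5² = (-1.6000,0.8000)
o3: d²=5 ≤ ρ²=34; F_rep = 20·(2,1)/5² = (1.6000,0.8000)
o4: d²=265 > ρ²=34 → inactive
F = F_att + ΣF_rep = (17.0000,6.6000)
Δp = p'−p = (1.7000,0.6600); α = Δx/Fx = (17/10) / (17) = 1/10
check: Δy/Fy = (33/50) / (33/5) = 1/10 ✓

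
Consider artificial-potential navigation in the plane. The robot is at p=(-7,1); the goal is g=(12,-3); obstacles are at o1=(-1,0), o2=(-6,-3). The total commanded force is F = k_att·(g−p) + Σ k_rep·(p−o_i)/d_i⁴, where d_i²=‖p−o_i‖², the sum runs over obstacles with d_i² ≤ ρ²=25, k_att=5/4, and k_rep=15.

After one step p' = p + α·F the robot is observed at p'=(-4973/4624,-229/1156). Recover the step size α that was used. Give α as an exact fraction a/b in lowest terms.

α = 1/4

F_att = 5/4·(g−p) = 5/4·(19,-4) = (23.7500,-5.0000)
o1: d²=37 > ρ²=25 → inactive
o2: d²=17 ≤ ρ²=25; F_rep = 15·(-1,4)/17² = (-0.0519,0.2076)
F = F_att + ΣF_rep = (23.6981,-4.7924)
Δp = p'−p = (5.9245,-1.1981); α = Δx/Fx = (27395/4624) / (27395/1156) = 1/4
check: Δy/Fy = (-1385/1156) / (-1385/289) = 1/4 ✓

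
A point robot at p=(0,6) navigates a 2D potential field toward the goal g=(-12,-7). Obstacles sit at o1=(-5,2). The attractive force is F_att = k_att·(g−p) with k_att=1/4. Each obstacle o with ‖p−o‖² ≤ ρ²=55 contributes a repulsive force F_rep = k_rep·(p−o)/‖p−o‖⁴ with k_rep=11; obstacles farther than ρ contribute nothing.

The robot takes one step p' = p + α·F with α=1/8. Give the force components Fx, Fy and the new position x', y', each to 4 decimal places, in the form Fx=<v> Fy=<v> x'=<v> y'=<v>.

F_att = 1/4·(g−p) = 1/4·(-12,-13) = (-3.0000,-3.2500)
o1: d²=41 ≤ ρ²=55; F_rep = 11·(5,4)/41² = (0.0327,0.0262)
F = F_att + ΣF_rep = (-2.9673,-3.2238)
p' = p + 1/8·F = (-0.3709,5.5970)

Fx=-2.9673 Fy=-3.2238 x'=-0.3709 y'=5.5970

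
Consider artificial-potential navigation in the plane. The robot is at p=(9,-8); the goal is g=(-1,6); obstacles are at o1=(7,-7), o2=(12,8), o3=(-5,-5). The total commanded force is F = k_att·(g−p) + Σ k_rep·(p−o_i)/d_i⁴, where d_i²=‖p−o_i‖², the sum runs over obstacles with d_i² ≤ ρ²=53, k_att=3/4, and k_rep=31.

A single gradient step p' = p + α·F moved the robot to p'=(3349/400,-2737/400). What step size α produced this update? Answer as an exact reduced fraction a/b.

α = 1/8

F_att = 3/4·(g−p) = 3/4·(-10,14) = (-7.5000,10.5000)
o1: d²=5 ≤ ρ²=53; F_rep = 31·(2,-1)/5² = (2.4800,-1.2400)
o2: d²=265 > ρ²=53 → inactive
o3: d²=205 > ρ²=53 → inactive
F = F_att + ΣF_rep = (-5.0200,9.2600)
Δp = p'−p = (-0.6275,1.1575); α = Δx/Fx = (-251/400) / (-251/50) = 1/8
check: Δy/Fy = (463/400) / (463/50) = 1/8 ✓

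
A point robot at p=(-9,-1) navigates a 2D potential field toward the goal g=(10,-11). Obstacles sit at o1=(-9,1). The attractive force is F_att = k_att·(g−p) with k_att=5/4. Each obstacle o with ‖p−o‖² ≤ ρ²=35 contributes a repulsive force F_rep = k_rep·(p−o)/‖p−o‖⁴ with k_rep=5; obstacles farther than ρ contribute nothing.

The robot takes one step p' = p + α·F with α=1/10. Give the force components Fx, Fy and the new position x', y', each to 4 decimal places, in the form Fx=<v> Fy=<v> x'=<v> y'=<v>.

Fx=23.7500 Fy=-13.1250 x'=-6.6250 y'=-2.3125

F_att = 5/4·(g−p) = 5/4·(19,-10) = (23.7500,-12.5000)
o1: d²=4 ≤ ρ²=35; F_rep = 5·(0,-2)/4² = (0.0000,-0.6250)
F = F_att + ΣF_rep = (23.7500,-13.1250)
p' = p + 1/10·F = (-6.6250,-2.3125)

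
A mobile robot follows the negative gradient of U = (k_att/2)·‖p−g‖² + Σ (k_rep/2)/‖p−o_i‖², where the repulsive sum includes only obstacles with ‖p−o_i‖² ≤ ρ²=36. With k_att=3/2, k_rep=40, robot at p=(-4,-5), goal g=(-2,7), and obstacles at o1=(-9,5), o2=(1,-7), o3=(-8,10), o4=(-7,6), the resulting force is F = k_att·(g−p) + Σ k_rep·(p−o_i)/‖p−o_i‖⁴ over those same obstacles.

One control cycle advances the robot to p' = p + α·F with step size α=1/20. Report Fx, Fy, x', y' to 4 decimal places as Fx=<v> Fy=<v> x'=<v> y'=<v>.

Fx=2.7622 Fy=18.0951 x'=-3.8619 y'=-4.0952

F_att = 3/2·(g−p) = 3/2·(2,12) = (3.0000,18.0000)
o1: d²=125 > ρ²=36 → inactive
o2: d²=29 ≤ ρ²=36; F_rep = 40·(-5,2)/29² = (-0.2378,0.0951)
o3: d²=241 > ρ²=36 → inactive
o4: d²=130 > ρ²=36 → inactive
F = F_att + ΣF_rep = (2.7622,18.0951)
p' = p + 1/20·F = (-3.8619,-4.0952)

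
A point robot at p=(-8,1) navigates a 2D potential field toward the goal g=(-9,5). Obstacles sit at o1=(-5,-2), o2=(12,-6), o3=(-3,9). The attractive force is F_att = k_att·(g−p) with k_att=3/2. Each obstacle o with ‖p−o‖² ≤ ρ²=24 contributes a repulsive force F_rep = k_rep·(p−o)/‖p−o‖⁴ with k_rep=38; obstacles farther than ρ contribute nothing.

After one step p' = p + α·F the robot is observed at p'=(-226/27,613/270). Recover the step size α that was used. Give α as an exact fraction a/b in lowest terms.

α = 1/5

F_att = 3/2·(g−p) = 3/2·(-1,4) = (-1.5000,6.0000)
o1: d²=18 ≤ ρ²=24; F_rep = 38·(-3,3)/18² = (-0.3519,0.3519)
o2: d²=449 > ρ²=24 → inactive
o3: d²=89 > ρ²=24 → inactive
F = F_att + ΣF_rep = (-1.8519,6.3519)
Δp = p'−p = (-0.3704,1.2704); α = Δx/Fx = (-10/27) / (-50/27) = 1/5
check: Δy/Fy = (343/270) / (343/54) = 1/5 ✓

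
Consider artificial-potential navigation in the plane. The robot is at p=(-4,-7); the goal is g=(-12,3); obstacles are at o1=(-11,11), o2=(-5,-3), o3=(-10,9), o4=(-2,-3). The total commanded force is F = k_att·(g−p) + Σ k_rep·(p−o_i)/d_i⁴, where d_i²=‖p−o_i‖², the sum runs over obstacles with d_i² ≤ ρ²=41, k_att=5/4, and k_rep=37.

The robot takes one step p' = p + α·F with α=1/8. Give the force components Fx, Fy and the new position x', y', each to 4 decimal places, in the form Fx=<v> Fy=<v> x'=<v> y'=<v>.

Fx=-10.0570 Fy=11.6179 x'=-5.2571 y'=-5.5478

F_att = 5/4·(g−p) = 5/4·(-8,10) = (-10.0000,12.5000)
o1: d²=373 > ρ²=41 → inactive
o2: d²=17 ≤ ρ²=41; F_rep = 37·(1,-4)/17² = (0.1280,-0.5121)
o3: d²=292 > ρ²=41 → inactive
o4: d²=20 ≤ ρ²=41; F_rep = 37·(-2,-4)/20² = (-0.1850,-0.3700)
F = F_att + ΣF_rep = (-10.0570,11.6179)
p' = p + 1/8·F = (-5.2571,-5.5478)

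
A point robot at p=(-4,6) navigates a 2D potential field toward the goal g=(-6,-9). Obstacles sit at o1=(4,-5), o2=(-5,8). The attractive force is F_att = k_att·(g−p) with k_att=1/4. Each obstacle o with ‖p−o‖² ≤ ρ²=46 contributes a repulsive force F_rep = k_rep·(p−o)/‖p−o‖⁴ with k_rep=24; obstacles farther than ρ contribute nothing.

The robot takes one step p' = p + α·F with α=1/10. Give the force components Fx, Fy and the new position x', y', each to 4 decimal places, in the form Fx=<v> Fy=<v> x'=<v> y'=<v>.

Fx=0.4600 Fy=-5.6700 x'=-3.9540 y'=5.4330

F_att = 1/4·(g−p) = 1/4·(-2,-15) = (-0.5000,-3.7500)
o1: d²=185 > ρ²=46 → inactive
o2: d²=5 ≤ ρ²=46; F_rep = 24·(1,-2)/5² = (0.9600,-1.9200)
F = F_att + ΣF_rep = (0.4600,-5.6700)
p' = p + 1/10·F = (-3.9540,5.4330)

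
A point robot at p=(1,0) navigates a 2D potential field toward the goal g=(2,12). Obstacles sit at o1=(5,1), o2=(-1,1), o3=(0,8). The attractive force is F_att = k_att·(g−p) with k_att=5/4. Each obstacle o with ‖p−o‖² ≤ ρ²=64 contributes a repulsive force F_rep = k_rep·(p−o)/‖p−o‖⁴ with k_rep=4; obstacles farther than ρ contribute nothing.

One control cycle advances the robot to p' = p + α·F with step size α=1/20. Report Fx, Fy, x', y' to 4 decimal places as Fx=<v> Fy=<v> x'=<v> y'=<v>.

Fx=1.5146 Fy=14.8262 x'=1.0757 y'=0.7413

F_att = 5/4·(g−p) = 5/4·(1,12) = (1.2500,15.0000)
o1: d²=17 ≤ ρ²=64; F_rep = 4·(-4,-1)/17² = (-0.0554,-0.0138)
o2: d²=5 ≤ ρ²=64; F_rep = 4·(2,-1)/5² = (0.3200,-0.1600)
o3: d²=65 > ρ²=64 → inactive
F = F_att + ΣF_rep = (1.5146,14.8262)
p' = p + 1/20·F = (1.0757,0.7413)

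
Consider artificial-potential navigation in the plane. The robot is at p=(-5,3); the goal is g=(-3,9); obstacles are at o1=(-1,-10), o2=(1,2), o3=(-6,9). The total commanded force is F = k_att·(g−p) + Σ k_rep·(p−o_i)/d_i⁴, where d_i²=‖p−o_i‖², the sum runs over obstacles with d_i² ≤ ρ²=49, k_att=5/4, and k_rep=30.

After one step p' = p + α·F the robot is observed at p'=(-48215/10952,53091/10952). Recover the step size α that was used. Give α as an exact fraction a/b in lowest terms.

F_att = 5/4·(g−p) = 5/4·(2,6) = (2.5000,7.5000)
o1: d²=185 > ρ²=49 → inactive
o2: d²=37 ≤ ρ²=49; F_rep = 30·(-6,1)/37² = (-0.1315,0.0219)
o3: d²=37 ≤ ρ²=49; F_rep = 30·(1,-6)/37² = (0.0219,-0.1315)
F = F_att + ΣF_rep = (2.3904,7.3904)
Δp = p'−p = (0.5976,1.8476); α = Δx/Fx = (6545/10952) / (6545/2738) = 1/4
check: Δy/Fy = (20235/10952) / (20235/2738) = 1/4 ✓

α = 1/4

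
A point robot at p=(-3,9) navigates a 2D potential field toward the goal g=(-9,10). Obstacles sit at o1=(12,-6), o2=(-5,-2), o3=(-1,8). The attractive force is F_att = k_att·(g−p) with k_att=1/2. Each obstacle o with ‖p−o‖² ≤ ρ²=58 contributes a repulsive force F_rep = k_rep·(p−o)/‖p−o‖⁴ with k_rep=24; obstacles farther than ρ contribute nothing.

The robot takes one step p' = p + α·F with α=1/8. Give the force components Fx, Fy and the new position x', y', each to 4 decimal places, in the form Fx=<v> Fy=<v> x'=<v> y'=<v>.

F_att = 1/2·(g−p) = 1/2·(-6,1) = (-3.0000,0.5000)
o1: d²=450 > ρ²=58 → inactive
o2: d²=125 > ρ²=58 → inactive
o3: d²=5 ≤ ρ²=58; F_rep = 24·(-2,1)/5² = (-1.9200,0.9600)
F = F_att + ΣF_rep = (-4.9200,1.4600)
p' = p + 1/8·F = (-3.6150,9.1825)

Fx=-4.9200 Fy=1.4600 x'=-3.6150 y'=9.1825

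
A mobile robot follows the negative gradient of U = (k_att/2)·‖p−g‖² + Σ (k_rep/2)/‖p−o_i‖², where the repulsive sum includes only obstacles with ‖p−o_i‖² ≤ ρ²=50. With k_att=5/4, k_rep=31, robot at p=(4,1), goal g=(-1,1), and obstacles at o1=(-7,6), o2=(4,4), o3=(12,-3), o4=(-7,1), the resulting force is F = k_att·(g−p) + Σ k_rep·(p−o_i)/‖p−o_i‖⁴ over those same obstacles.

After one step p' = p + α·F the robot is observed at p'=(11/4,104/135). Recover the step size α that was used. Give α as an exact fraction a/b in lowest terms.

α = 1/5

F_att = 5/4·(g−p) = 5/4·(-5,0) = (-6.2500,0.0000)
o1: d²=146 > ρ²=50 → inactive
o2: d²=9 ≤ ρ²=50; F_rep = 31·(0,-3)/9² = (0.0000,-1.1481)
o3: d²=80 > ρ²=50 → inactive
o4: d²=121 > ρ²=50 → inactive
F = F_att + ΣF_rep = (-6.2500,-1.1481)
Δp = p'−p = (-1.2500,-0.2296); α = Δx/Fx = (-5/4) / (-25/4) = 1/5
check: Δy/Fy = (-31/135) / (-31/27) = 1/5 ✓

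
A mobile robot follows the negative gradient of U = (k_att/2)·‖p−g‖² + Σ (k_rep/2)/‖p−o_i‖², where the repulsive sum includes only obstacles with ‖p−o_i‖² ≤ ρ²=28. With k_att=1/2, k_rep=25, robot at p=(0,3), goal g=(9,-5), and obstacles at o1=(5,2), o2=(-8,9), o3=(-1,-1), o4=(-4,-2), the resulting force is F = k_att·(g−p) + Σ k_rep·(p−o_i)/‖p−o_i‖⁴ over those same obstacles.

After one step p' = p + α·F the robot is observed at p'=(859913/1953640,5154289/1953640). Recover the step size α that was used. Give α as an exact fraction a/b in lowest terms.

F_att = 1/2·(g−p) = 1/2·(9,-8) = (4.5000,-4.0000)
o1: d²=26 ≤ ρ²=28; F_rep = 25·(-5,1)/26² = (-0.1849,0.0370)
o2: d²=100 > ρ²=28 → inactive
o3: d²=17 ≤ ρ²=28; F_rep = 25·(1,4)/17² = (0.0865,0.3460)
o4: d²=41 > ρ²=28 → inactive
F = F_att + ΣF_rep = (4.4016,-3.6170)
Δp = p'−p = (0.4402,-0.3617); α = Δx/Fx = (859913/1953640) / (859913/195364) = 1/10
check: Δy/Fy = (-706631/1953640) / (-706631/195364) = 1/10 ✓

α = 1/10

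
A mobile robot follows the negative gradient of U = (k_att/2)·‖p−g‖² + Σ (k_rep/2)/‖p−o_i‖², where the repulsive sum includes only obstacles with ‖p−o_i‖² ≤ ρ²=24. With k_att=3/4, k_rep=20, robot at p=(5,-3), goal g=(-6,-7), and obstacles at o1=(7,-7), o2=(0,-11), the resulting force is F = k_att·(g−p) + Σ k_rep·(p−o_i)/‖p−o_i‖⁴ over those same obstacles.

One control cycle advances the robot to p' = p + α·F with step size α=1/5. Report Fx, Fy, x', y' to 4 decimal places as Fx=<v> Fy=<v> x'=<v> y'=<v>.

Fx=-8.3500 Fy=-2.8000 x'=3.3300 y'=-3.5600

F_att = 3/4·(g−p) = 3/4·(-11,-4) = (-8.2500,-3.0000)
o1: d²=20 ≤ ρ²=24; F_rep = 20·(-2,4)/20² = (-0.1000,0.2000)
o2: d²=89 > ρ²=24 → inactive
F = F_att + ΣF_rep = (-8.3500,-2.8000)
p' = p + 1/5·F = (3.3300,-3.5600)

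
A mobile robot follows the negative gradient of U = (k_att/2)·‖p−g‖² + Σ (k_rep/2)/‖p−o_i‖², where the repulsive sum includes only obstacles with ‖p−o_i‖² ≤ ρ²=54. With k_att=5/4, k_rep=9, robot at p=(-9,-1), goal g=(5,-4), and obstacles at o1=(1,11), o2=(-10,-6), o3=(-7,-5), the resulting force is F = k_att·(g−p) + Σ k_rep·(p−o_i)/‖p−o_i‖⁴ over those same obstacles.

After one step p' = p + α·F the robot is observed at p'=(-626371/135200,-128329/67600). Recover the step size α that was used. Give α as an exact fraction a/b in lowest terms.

α = 1/4

F_att = 5/4·(g−p) = 5/4·(14,-3) = (17.5000,-3.7500)
o1: d²=244 > ρ²=54 → inactive
o2: d²=26 ≤ ρ²=54; F_rep = 9·(1,5)/26² = (0.0133,0.0666)
o3: d²=20 ≤ ρ²=54; F_rep = 9·(-2,4)/20² = (-0.0450,0.0900)
F = F_att + ΣF_rep = (17.4683,-3.5934)
Δp = p'−p = (4.3671,-0.8984); α = Δx/Fx = (590429/135200) / (590429/33800) = 1/4
check: Δy/Fy = (-60729/67600) / (-60729/16900) = 1/4 ✓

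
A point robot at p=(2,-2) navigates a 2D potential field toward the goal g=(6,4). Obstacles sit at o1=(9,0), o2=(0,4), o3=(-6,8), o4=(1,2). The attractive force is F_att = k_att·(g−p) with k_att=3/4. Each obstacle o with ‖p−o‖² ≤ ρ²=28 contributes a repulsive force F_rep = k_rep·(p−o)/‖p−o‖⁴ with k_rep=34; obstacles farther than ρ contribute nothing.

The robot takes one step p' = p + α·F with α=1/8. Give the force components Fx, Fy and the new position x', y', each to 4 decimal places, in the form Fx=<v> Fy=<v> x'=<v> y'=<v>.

F_att = 3/4·(g−p) = 3/4·(4,6) = (3.0000,4.5000)
o1: d²=53 > ρ²=28 → inactive
o2: d²=40 > ρ²=28 → inactive
o3: d²=164 > ρ²=28 → inactive
o4: d²=17 ≤ ρ²=28; F_rep = 34·(1,-4)/17² = (0.1176,-0.4706)
F = F_att + ΣF_rep = (3.1176,4.0294)
p' = p + 1/8·F = (2.3897,-1.4963)

Fx=3.1176 Fy=4.0294 x'=2.3897 y'=-1.4963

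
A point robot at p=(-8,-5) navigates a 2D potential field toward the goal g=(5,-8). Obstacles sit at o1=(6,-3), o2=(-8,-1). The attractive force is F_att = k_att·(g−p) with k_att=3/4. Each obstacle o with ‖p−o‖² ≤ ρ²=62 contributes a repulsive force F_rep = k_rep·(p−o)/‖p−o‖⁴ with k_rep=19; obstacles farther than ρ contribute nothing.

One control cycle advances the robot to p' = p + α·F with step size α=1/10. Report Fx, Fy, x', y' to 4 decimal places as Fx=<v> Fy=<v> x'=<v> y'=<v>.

Fx=9.7500 Fy=-2.5469 x'=-7.0250 y'=-5.2547

F_att = 3/4·(g−p) = 3/4·(13,-3) = (9.7500,-2.2500)
o1: d²=200 > ρ²=62 → inactive
o2: d²=16 ≤ ρ²=62; F_rep = 19·(0,-4)/16² = (0.0000,-0.2969)
F = F_att + ΣF_rep = (9.7500,-2.5469)
p' = p + 1/10·F = (-7.0250,-5.2547)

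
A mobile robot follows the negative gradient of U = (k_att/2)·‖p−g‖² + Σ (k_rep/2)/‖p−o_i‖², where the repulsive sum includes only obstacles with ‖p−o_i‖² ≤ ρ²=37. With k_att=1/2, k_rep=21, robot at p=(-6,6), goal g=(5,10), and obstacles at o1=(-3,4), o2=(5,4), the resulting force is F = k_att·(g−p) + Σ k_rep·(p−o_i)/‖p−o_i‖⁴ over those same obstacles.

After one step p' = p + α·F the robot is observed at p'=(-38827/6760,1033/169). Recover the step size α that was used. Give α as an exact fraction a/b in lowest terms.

α = 1/20

F_att = 1/2·(g−p) = 1/2·(11,4) = (5.5000,2.0000)
o1: d²=13 ≤ ρ²=37; F_rep = 21·(-3,2)/13² = (-0.3728,0.2485)
o2: d²=125 > ρ²=37 → inactive
F = F_att + ΣF_rep = (5.1272,2.2485)
Δp = p'−p = (0.2564,0.1124); α = Δx/Fx = (1733/6760) / (1733/338) = 1/20
check: Δy/Fy = (19/169) / (380/169) = 1/20 ✓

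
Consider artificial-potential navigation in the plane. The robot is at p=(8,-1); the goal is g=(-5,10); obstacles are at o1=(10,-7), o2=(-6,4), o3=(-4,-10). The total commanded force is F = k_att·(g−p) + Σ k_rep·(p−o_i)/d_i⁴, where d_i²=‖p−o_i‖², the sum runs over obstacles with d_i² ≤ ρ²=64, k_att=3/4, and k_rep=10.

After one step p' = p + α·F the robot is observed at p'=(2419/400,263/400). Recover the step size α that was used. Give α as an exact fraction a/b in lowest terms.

F_att = 3/4·(g−p) = 3/4·(-13,11) = (-9.7500,8.2500)
o1: d²=40 ≤ ρ²=64; F_rep = 10·(-2,6)/40² = (-0.0125,0.0375)
o2: d²=221 > ρ²=64 → inactive
o3: d²=225 > ρ²=64 → inactive
F = F_att + ΣF_rep = (-9.7625,8.2875)
Δp = p'−p = (-1.9525,1.6575); α = Δx/Fx = (-781/400) / (-781/80) = 1/5
check: Δy/Fy = (663/400) / (663/80) = 1/5 ✓

α = 1/5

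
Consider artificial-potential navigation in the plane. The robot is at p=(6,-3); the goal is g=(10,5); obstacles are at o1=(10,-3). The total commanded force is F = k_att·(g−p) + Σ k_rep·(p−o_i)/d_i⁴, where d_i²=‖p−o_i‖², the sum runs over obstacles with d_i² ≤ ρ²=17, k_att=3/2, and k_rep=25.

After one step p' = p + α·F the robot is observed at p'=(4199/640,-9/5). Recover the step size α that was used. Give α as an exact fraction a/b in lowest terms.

F_att = 3/2·(g−p) = 3/2·(4,8) = (6.0000,12.0000)
o1: d²=16 ≤ ρ²=17; F_rep = 25·(-4,0)/16² = (-0.3906,0.0000)
F = F_att + ΣF_rep = (5.6094,12.0000)
Δp = p'−p = (0.5609,1.2000); α = Δx/Fx = (359/640) / (359/64) = 1/10
check: Δy/Fy = (6/5) / (12) = 1/10 ✓

α = 1/10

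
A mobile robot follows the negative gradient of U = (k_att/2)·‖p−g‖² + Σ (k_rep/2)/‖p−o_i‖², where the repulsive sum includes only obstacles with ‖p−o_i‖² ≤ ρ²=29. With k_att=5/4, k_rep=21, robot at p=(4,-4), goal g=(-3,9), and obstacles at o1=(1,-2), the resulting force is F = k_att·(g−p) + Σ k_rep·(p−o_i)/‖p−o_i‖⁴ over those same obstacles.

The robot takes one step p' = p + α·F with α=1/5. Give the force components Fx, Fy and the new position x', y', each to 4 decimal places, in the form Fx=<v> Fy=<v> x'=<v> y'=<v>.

Fx=-8.3772 Fy=16.0015 x'=2.3246 y'=-0.7997

F_att = 5/4·(g−p) = 5/4·(-7,13) = (-8.7500,16.2500)
o1: d²=13 ≤ ρ²=29; F_rep = 21·(3,-2)/13² = (0.3728,-0.2485)
F = F_att + ΣF_rep = (-8.3772,16.0015)
p' = p + 1/5·F = (2.3246,-0.7997)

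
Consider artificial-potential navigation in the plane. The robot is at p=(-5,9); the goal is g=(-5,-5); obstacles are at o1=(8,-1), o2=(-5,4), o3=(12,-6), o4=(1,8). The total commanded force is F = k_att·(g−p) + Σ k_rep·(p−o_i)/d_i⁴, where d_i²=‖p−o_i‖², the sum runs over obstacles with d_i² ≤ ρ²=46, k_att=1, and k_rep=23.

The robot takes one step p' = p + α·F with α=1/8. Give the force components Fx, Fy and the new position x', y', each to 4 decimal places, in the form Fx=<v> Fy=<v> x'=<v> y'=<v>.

F_att = 1·(g−p) = 1·(0,-14) = (0.0000,-14.0000)
o1: d²=269 > ρ²=46 → inactive
o2: d²=25 ≤ ρ²=46; F_rep = 23·(0,5)/25² = (0.0000,0.1840)
o3: d²=514 > ρ²=46 → inactive
o4: d²=37 ≤ ρ²=46; F_rep = 23·(-6,1)/37² = (-0.1008,0.0168)
F = F_att + ΣF_rep = (-0.1008,-13.7992)
p' = p + 1/8·F = (-5.0126,7.2751)

Fx=-0.1008 Fy=-13.7992 x'=-5.0126 y'=7.2751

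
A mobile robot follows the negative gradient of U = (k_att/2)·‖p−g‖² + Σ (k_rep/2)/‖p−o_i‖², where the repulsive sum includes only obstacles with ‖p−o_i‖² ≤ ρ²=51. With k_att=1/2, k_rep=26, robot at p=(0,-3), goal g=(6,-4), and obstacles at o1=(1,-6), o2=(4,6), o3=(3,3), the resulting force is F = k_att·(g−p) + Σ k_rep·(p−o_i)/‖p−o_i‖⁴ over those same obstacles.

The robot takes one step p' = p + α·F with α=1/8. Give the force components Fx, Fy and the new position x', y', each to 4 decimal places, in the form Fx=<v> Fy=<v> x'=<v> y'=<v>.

Fx=2.7015 Fy=0.2030 x'=0.3377 y'=-2.9746

F_att = 1/2·(g−p) = 1/2·(6,-1) = (3.0000,-0.5000)
o1: d²=10 ≤ ρ²=51; F_rep = 26·(-1,3)/10² = (-0.2600,0.7800)
o2: d²=97 > ρ²=51 → inactive
o3: d²=45 ≤ ρ²=51; F_rep = 26·(-3,-6)/45² = (-0.0385,-0.0770)
F = F_att + ΣF_rep = (2.7015,0.2030)
p' = p + 1/8·F = (0.3377,-2.9746)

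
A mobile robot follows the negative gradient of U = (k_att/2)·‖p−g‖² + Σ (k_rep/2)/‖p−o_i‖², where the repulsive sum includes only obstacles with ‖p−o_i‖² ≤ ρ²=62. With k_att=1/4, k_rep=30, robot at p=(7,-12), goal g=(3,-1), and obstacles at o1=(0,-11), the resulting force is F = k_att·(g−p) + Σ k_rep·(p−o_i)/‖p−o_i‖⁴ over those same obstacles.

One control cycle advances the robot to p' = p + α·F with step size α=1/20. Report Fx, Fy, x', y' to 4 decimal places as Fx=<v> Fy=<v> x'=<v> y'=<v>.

F_att = 1/4·(g−p) = 1/4·(-4,11) = (-1.0000,2.7500)
o1: d²=50 ≤ ρ²=62; F_rep = 30·(7,-1)/50² = (0.0840,-0.0120)
F = F_att + ΣF_rep = (-0.9160,2.7380)
p' = p + 1/20·F = (6.9542,-11.8631)

Fx=-0.9160 Fy=2.7380 x'=6.9542 y'=-11.8631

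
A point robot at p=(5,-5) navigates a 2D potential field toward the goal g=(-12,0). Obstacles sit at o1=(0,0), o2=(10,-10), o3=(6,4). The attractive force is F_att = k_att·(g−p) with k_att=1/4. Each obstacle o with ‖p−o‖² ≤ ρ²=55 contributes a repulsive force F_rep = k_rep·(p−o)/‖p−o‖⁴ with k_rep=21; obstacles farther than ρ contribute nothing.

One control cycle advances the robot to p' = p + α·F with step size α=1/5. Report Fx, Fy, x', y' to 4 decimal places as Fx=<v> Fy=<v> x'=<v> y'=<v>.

Fx=-4.2500 Fy=1.2500 x'=4.1500 y'=-4.7500

F_att = 1/4·(g−p) = 1/4·(-17,5) = (-4.2500,1.2500)
o1: d²=50 ≤ ρ²=55; F_rep = 21·(5,-5)/50² = (0.0420,-0.0420)
o2: d²=50 ≤ ρ²=55; F_rep = 21·(-5,5)/50² = (-0.0420,0.0420)
o3: d²=82 > ρ²=55 → inactive
F = F_att + ΣF_rep = (-4.2500,1.2500)
p' = p + 1/5·F = (4.1500,-4.7500)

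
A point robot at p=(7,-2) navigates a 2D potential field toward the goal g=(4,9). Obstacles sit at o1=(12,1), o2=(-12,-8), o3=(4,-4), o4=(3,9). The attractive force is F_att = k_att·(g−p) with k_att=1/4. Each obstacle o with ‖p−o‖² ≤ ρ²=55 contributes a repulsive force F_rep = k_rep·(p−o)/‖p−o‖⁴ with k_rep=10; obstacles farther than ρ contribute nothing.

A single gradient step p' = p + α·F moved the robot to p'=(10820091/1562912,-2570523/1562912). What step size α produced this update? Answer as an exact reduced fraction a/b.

α = 1/8

F_att = 1/4·(g−p) = 1/4·(-3,11) = (-0.7500,2.7500)
o1: d²=34 ≤ ρ²=55; F_rep = 10·(-5,-3)/34² = (-0.0433,-0.0260)
o2: d²=397 > ρ²=55 → inactive
o3: d²=13 ≤ ρ²=55; F_rep = 10·(3,2)/13² = (0.1775,0.1183)
o4: d²=137 > ρ²=55 → inactive
F = F_att + ΣF_rep = (-0.6157,2.8424)
Δp = p'−p = (-0.0770,0.3553); α = Δx/Fx = (-120293/1562912) / (-120293/195364) = 1/8
check: Δy/Fy = (555301/1562912) / (555301/195364) = 1/8 ✓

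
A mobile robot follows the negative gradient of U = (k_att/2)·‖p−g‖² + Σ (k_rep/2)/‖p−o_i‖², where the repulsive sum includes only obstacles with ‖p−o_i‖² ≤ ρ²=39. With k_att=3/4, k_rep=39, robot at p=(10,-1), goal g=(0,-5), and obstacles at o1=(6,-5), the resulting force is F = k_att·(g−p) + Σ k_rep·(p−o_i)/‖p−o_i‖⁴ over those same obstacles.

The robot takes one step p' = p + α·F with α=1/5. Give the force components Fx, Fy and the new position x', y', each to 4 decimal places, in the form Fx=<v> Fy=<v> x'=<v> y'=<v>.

Fx=-7.3477 Fy=-2.8477 x'=8.5305 y'=-1.5695

F_att = 3/4·(g−p) = 3/4·(-10,-4) = (-7.5000,-3.0000)
o1: d²=32 ≤ ρ²=39; F_rep = 39·(4,4)/32² = (0.1523,0.1523)
F = F_att + ΣF_rep = (-7.3477,-2.8477)
p' = p + 1/5·F = (8.5305,-1.5695)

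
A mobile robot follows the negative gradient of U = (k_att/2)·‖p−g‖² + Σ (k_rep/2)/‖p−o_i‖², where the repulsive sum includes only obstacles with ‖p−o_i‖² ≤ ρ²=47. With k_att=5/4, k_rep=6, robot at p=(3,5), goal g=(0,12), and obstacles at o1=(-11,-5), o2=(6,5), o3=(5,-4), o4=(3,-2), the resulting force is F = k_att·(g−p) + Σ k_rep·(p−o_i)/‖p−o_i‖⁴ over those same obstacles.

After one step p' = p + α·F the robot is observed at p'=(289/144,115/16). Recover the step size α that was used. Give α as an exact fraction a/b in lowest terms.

α = 1/4

F_att = 5/4·(g−p) = 5/4·(-3,7) = (-3.7500,8.7500)
o1: d²=296 > ρ²=47 → inactive
o2: d²=9 ≤ ρ²=47; F_rep = 6·(-3,0)/9² = (-0.2222,0.0000)
o3: d²=85 > ρ²=47 → inactive
o4: d²=49 > ρ²=47 → inactive
F = F_att + ΣF_rep = (-3.9722,8.7500)
Δp = p'−p = (-0.9931,2.1875); α = Δx/Fx = (-143/144) / (-143/36) = 1/4
check: Δy/Fy = (35/16) / (35/4) = 1/4 ✓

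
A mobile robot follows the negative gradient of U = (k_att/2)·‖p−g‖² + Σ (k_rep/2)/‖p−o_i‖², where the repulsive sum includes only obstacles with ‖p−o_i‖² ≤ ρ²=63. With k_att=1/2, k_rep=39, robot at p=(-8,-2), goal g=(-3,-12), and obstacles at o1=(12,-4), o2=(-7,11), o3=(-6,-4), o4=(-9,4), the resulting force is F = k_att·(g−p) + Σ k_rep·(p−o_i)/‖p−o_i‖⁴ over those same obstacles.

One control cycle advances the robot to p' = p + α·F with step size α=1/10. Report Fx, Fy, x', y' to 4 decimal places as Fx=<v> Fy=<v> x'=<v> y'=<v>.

Fx=1.3097 Fy=-3.9522 x'=-7.8690 y'=-2.3952

F_att = 1/2·(g−p) = 1/2·(5,-10) = (2.5000,-5.0000)
o1: d²=404 > ρ²=63 → inactive
o2: d²=170 > ρ²=63 → inactive
o3: d²=8 ≤ ρ²=63; F_rep = 39·(-2,2)/8² = (-1.2188,1.2188)
o4: d²=37 ≤ ρ²=63; F_rep = 39·(1,-6)/37² = (0.0285,-0.1709)
F = F_att + ΣF_rep = (1.3097,-3.9522)
p' = p + 1/10·F = (-7.8690,-2.3952)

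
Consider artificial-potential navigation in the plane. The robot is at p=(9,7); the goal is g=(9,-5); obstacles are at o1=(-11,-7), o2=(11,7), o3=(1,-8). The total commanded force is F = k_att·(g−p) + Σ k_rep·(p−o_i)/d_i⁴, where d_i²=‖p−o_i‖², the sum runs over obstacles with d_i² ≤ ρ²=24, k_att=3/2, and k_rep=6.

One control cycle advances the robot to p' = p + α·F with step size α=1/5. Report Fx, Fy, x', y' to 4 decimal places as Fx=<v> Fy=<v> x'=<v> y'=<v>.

F_att = 3/2·(g−p) = 3/2·(0,-12) = (0.0000,-18.0000)
o1: d²=596 > ρ²=24 → inactive
o2: d²=4 ≤ ρ²=24; F_rep = 6·(-2,0)/4² = (-0.7500,0.0000)
o3: d²=289 > ρ²=24 → inactive
F = F_att + ΣF_rep = (-0.7500,-18.0000)
p' = p + 1/5·F = (8.8500,3.4000)

Fx=-0.7500 Fy=-18.0000 x'=8.8500 y'=3.4000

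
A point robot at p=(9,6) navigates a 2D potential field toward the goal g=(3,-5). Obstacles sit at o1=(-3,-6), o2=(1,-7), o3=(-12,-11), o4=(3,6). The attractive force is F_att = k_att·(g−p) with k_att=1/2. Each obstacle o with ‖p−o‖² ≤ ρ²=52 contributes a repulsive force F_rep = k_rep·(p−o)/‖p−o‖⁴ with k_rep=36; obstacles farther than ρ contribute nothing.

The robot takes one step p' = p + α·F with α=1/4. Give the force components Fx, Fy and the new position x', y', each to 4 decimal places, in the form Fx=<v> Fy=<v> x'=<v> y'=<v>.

Fx=-2.8333 Fy=-5.5000 x'=8.2917 y'=4.6250

F_att = 1/2·(g−p) = 1/2·(-6,-11) = (-3.0000,-5.5000)
o1: d²=288 > ρ²=52 → inactive
o2: d²=233 > ρ²=52 → inactive
o3: d²=730 > ρ²=52 → inactive
o4: d²=36 ≤ ρ²=52; F_rep = 36·(6,0)/36² = (0.1667,0.0000)
F = F_att + ΣF_rep = (-2.8333,-5.5000)
p' = p + 1/4·F = (8.2917,4.6250)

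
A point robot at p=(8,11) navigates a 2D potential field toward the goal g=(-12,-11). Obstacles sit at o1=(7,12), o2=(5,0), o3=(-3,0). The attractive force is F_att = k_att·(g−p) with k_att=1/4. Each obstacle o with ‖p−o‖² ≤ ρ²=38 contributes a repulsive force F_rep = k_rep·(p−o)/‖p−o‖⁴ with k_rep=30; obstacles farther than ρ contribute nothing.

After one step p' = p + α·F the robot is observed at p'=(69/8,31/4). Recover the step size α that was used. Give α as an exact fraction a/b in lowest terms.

α = 1/4

F_att = 1/4·(g−p) = 1/4·(-20,-22) = (-5.0000,-5.5000)
o1: d²=2 ≤ ρ²=38; F_rep = 30·(1,-1)/2² = (7.5000,-7.5000)
o2: d²=130 > ρ²=38 → inactive
o3: d²=242 > ρ²=38 → inactive
F = F_att + ΣF_rep = (2.5000,-13.0000)
Δp = p'−p = (0.6250,-3.2500); α = Δx/Fx = (5/8) / (5/2) = 1/4
check: Δy/Fy = (-13/4) / (-13) = 1/4 ✓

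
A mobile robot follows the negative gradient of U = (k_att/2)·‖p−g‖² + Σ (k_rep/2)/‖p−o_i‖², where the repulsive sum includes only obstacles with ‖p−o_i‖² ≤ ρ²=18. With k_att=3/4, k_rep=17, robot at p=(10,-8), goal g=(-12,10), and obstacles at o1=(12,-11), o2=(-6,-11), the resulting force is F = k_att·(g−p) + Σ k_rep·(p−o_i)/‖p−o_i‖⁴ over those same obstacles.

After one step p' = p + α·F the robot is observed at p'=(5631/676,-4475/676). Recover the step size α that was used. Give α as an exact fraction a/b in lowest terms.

α = 1/10

F_att = 3/4·(g−p) = 3/4·(-22,18) = (-16.5000,13.5000)
o1: d²=13 ≤ ρ²=18; F_rep = 17·(-2,3)/13² = (-0.2012,0.3018)
o2: d²=265 > ρ²=18 → inactive
F = F_att + ΣF_rep = (-16.7012,13.8018)
Δp = p'−p = (-1.6701,1.3802); α = Δx/Fx = (-1129/676) / (-5645/338) = 1/10
check: Δy/Fy = (933/676) / (4665/338) = 1/10 ✓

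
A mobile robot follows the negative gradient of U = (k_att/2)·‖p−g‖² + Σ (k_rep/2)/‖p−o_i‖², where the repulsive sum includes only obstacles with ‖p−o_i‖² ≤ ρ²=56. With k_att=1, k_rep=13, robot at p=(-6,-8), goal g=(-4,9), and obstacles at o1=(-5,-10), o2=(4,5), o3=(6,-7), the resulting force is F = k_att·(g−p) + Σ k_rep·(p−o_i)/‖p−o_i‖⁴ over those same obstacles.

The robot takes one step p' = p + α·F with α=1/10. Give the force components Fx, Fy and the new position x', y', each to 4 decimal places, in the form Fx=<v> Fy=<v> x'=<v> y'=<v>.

F_att = 1·(g−p) = 1·(2,17) = (2.0000,17.0000)
o1: d²=5 ≤ ρ²=56; F_rep = 13·(-1,2)/5² = (-0.5200,1.0400)
o2: d²=269 > ρ²=56 → inactive
o3: d²=145 > ρ²=56 → inactive
F = F_att + ΣF_rep = (1.4800,18.0400)
p' = p + 1/10·F = (-5.8520,-6.1960)

Fx=1.4800 Fy=18.0400 x'=-5.8520 y'=-6.1960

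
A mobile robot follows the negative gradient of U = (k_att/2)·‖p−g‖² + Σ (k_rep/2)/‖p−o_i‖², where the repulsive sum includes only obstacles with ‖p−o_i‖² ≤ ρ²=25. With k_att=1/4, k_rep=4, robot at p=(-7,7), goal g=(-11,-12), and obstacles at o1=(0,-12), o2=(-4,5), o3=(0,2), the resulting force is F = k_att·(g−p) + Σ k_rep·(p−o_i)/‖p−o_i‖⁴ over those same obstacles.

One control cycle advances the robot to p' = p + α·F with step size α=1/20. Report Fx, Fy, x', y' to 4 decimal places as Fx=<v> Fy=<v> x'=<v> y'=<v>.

F_att = 1/4·(g−p) = 1/4·(-4,-19) = (-1.0000,-4.7500)
o1: d²=410 > ρ²=25 → inactive
o2: d²=13 ≤ ρ²=25; F_rep = 4·(-3,2)/13² = (-0.0710,0.0473)
o3: d²=74 > ρ²=25 → inactive
F = F_att + ΣF_rep = (-1.0710,-4.7027)
p' = p + 1/20·F = (-7.0536,6.7649)

Fx=-1.0710 Fy=-4.7027 x'=-7.0536 y'=6.7649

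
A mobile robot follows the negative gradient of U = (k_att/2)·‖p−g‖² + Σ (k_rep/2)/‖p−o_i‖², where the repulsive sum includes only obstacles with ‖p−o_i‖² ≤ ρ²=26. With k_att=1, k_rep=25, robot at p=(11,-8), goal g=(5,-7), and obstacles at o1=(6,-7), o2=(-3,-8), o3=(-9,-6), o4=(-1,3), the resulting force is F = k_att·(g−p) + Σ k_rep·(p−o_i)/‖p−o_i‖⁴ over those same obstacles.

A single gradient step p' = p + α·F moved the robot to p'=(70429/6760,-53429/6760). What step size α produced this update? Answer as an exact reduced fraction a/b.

α = 1/10

F_att = 1·(g−p) = 1·(-6,1) = (-6.0000,1.0000)
o1: d²=26 ≤ ρ²=26; F_rep = 25·(5,-1)/26² = (0.1849,-0.0370)
o2: d²=196 > ρ²=26 → inactive
o3: d²=404 > ρ²=26 → inactive
o4: d²=265 > ρ²=26 → inactive
F = F_att + ΣF_rep = (-5.8151,0.9630)
Δp = p'−p = (-0.5815,0.0963); α = Δx/Fx = (-3931/6760) / (-3931/676) = 1/10
check: Δy/Fy = (651/6760) / (651/676) = 1/10 ✓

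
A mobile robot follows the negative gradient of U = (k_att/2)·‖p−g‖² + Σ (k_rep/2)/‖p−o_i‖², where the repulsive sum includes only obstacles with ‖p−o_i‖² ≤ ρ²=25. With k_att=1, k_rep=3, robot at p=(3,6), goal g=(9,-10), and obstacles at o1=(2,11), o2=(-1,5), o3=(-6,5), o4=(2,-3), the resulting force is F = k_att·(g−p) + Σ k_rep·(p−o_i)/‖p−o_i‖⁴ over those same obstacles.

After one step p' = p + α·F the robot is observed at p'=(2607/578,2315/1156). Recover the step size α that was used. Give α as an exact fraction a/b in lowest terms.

α = 1/4

F_att = 1·(g−p) = 1·(6,-16) = (6.0000,-16.0000)
o1: d²=26 > ρ²=25 → inactive
o2: d²=17 ≤ ρ²=25; F_rep = 3·(4,1)/17² = (0.0415,0.0104)
o3: d²=82 > ρ²=25 → inactive
o4: d²=82 > ρ²=25 → inactive
F = F_att + ΣF_rep = (6.0415,-15.9896)
Δp = p'−p = (1.5104,-3.9974); α = Δx/Fx = (873/578) / (1746/289) = 1/4
check: Δy/Fy = (-4621/1156) / (-4621/289) = 1/4 ✓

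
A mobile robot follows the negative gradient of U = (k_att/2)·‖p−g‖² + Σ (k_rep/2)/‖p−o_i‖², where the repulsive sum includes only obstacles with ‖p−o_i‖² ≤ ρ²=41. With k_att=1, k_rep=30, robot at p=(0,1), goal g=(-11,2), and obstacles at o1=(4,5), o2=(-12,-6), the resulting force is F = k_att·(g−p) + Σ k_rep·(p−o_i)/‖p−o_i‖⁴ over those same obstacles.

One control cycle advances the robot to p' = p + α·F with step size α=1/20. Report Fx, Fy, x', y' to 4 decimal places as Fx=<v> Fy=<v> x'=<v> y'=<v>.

F_att = 1·(g−p) = 1·(-11,1) = (-11.0000,1.0000)
o1: d²=32 ≤ ρ²=41; F_rep = 30·(-4,-4)/32² = (-0.1172,-0.1172)
o2: d²=193 > ρ²=41 → inactive
F = F_att + ΣF_rep = (-11.1172,0.8828)
p' = p + 1/20·F = (-0.5559,1.0441)

Fx=-11.1172 Fy=0.8828 x'=-0.5559 y'=1.0441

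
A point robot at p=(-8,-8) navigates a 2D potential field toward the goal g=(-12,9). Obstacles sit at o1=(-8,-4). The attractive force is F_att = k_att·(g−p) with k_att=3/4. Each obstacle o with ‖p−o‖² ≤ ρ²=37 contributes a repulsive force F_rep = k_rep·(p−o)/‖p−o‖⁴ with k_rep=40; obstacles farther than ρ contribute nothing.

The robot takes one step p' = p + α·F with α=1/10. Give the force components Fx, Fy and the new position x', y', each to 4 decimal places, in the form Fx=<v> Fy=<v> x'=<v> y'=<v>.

F_att = 3/4·(g−p) = 3/4·(-4,17) = (-3.0000,12.7500)
o1: d²=16 ≤ ρ²=37; F_rep = 40·(0,-4)/16² = (0.0000,-0.6250)
F = F_att + ΣF_rep = (-3.0000,12.1250)
p' = p + 1/10·F = (-8.3000,-6.7875)

Fx=-3.0000 Fy=12.1250 x'=-8.3000 y'=-6.7875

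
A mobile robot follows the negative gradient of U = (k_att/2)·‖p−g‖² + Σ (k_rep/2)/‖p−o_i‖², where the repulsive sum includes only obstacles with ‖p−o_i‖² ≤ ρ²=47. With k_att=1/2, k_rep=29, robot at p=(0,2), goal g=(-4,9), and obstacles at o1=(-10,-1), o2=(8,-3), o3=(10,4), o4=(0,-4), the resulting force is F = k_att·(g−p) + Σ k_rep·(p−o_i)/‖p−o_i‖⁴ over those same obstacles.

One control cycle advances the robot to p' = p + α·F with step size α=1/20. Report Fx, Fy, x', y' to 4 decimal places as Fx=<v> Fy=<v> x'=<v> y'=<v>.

F_att = 1/2·(g−p) = 1/2·(-4,7) = (-2.0000,3.5000)
o1: d²=109 > ρ²=47 → inactive
o2: d²=89 > ρ²=47 → inactive
o3: d²=104 > ρ²=47 → inactive
o4: d²=36 ≤ ρ²=47; F_rep = 29·(0,6)/36² = (0.0000,0.1343)
F = F_att + ΣF_rep = (-2.0000,3.6343)
p' = p + 1/20·F = (-0.1000,2.1817)

Fx=-2.0000 Fy=3.6343 x'=-0.1000 y'=2.1817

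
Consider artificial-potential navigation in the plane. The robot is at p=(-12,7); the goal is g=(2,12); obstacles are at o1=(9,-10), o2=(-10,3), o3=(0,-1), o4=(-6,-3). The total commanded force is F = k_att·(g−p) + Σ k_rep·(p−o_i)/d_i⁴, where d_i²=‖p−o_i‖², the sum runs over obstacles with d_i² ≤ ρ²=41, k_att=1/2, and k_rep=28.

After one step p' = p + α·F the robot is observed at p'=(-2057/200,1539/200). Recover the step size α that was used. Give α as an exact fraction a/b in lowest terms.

F_att = 1/2·(g−p) = 1/2·(14,5) = (7.0000,2.5000)
o1: d²=730 > ρ²=41 → inactive
o2: d²=20 ≤ ρ²=41; F_rep = 28·(-2,4)/20² = (-0.1400,0.2800)
o3: d²=208 > ρ²=41 → inactive
o4: d²=136 > ρ²=41 → inactive
F = F_att + ΣF_rep = (6.8600,2.7800)
Δp = p'−p = (1.7150,0.6950); α = Δx/Fx = (343/200) / (343/50) = 1/4
check: Δy/Fy = (139/200) / (139/50) = 1/4 ✓

α = 1/4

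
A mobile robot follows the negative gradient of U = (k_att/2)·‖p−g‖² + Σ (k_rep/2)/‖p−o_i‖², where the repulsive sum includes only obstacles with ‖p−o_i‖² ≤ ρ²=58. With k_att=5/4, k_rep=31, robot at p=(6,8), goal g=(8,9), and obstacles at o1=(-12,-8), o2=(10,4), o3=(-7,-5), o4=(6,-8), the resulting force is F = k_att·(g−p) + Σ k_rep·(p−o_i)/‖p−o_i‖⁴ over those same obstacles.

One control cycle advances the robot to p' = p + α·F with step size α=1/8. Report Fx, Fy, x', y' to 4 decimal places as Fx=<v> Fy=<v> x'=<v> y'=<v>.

F_att = 5/4·(g−p) = 5/4·(2,1) = (2.5000,1.2500)
o1: d²=580 > ρ²=58 → inactive
o2: d²=32 ≤ ρ²=58; F_rep = 31·(-4,4)/32² = (-0.1211,0.1211)
o3: d²=338 > ρ²=58 → inactive
o4: d²=256 > ρ²=58 → inactive
F = F_att + ΣF_rep = (2.3789,1.3711)
p' = p + 1/8·F = (6.2974,8.1714)

Fx=2.3789 Fy=1.3711 x'=6.2974 y'=8.1714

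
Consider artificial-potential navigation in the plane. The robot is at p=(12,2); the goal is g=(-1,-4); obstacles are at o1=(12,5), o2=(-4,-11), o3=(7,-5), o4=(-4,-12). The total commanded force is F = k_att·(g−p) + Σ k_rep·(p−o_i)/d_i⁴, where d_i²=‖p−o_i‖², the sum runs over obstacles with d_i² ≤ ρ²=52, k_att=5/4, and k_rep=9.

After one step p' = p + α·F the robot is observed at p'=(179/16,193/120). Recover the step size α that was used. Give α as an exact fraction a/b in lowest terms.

F_att = 5/4·(g−p) = 5/4·(-13,-6) = (-16.2500,-7.5000)
o1: d²=9 ≤ ρ²=52; F_rep = 9·(0,-3)/9² = (0.0000,-0.3333)
o2: d²=425 > ρ²=52 → inactive
o3: d²=74 > ρ²=52 → inactive
o4: d²=452 > ρ²=52 → inactive
F = F_att + ΣF_rep = (-16.2500,-7.8333)
Δp = p'−p = (-0.8125,-0.3917); α = Δx/Fx = (-13/16) / (-65/4) = 1/20
check: Δy/Fy = (-47/120) / (-47/6) = 1/20 ✓

α = 1/20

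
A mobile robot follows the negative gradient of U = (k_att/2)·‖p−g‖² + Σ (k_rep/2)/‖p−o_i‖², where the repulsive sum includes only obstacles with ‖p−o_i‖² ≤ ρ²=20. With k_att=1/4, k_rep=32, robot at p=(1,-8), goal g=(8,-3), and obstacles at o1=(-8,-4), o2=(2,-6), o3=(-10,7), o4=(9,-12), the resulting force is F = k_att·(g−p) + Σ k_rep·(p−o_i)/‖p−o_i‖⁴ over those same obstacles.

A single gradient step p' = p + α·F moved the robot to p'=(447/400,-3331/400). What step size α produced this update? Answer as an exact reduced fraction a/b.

F_att = 1/4·(g−p) = 1/4·(7,5) = (1.7500,1.2500)
o1: d²=97 > ρ²=20 → inactive
o2: d²=5 ≤ ρ²=20; F_rep = 32·(-1,-2)/5² = (-1.2800,-2.5600)
o3: d²=346 > ρ²=20 → inactive
o4: d²=80 > ρ²=20 → inactive
F = F_att + ΣF_rep = (0.4700,-1.3100)
Δp = p'−p = (0.1175,-0.3275); α = Δx/Fx = (47/400) / (47/100) = 1/4
check: Δy/Fy = (-131/400) / (-131/100) = 1/4 ✓

α = 1/4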